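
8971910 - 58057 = 8913853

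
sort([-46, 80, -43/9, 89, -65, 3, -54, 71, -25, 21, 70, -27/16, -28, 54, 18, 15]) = [-65, -54, -46, -28, -25, -43/9, -27/16, 3, 15, 18, 21, 54, 70, 71, 80, 89]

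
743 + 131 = 874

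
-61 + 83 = 22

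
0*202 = 0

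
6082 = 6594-512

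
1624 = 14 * 116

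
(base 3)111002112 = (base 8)22511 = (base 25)f6k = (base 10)9545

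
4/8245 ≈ 0.000485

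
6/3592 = 3/1796≈0.00167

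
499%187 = 125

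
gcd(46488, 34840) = 104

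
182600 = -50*(-3652)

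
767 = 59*13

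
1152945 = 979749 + 173196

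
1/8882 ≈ 0.000113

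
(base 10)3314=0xcf2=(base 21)7ah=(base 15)eae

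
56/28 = 2 = 2.00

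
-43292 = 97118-140410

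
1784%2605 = 1784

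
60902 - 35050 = 25852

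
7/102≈0.0686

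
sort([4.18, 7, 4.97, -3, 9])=[-3, 4.18, 4.97, 7, 9]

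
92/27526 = 46/13763≈0.00334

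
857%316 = 225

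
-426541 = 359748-786289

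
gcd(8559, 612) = 9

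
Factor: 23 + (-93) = -1*2^1*5^1*7^1 = -70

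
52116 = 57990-5874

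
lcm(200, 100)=200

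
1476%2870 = 1476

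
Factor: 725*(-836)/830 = -1*2^1*5^1*11^1*19^1*29^1*83^(-1) = -60610/83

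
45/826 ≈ 0.0545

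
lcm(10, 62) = 310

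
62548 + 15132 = 77680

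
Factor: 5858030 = 2^1*5^1*17^2*2027^1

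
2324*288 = 669312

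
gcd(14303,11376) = 1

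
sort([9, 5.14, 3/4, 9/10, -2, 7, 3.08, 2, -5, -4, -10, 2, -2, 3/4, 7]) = [-10, -5, -4, -2, -2, 3/4, 3/4, 9/10, 2, 2, 3.08, 5.14, 7, 7, 9]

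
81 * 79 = 6399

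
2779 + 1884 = 4663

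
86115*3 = 258345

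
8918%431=298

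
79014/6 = 13169 = 13169.00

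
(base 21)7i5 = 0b110110001110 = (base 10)3470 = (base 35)2t5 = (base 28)4bq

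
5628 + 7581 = 13209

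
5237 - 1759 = 3478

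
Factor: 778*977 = 2^1*389^1*977^1 = 760106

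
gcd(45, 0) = 45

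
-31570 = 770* (-41)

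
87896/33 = 2663 + 17/33 ≈ 2663.52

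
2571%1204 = 163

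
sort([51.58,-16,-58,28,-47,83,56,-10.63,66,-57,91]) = [-58,-57,-47,-16,-10.63,28,51.58,56,66,83,91]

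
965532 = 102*9466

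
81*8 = 648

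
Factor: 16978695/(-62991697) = -1 * 3^1 * 5^1 * 71^(-1) * 157^(-1) * 5651^(-1) * 1131913^1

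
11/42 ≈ 0.262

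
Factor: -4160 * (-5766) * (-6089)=-1 * 2^7 * 3^1 * 5^1 * 13^1 * 31^2 * 6089^1=-146054163840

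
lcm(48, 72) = 144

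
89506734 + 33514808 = 123021542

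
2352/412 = 5 + 73/103 ≈ 5.71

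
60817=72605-11788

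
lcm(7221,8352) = 693216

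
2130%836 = 458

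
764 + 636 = 1400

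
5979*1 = 5979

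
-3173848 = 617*(-5144)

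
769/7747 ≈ 0.0993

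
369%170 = 29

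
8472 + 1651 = 10123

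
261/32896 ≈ 0.00793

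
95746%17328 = 9106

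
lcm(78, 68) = 2652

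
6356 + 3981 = 10337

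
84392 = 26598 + 57794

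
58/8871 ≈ 0.00654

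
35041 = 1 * 35041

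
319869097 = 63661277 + 256207820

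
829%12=1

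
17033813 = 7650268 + 9383545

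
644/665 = 92/95≈0.968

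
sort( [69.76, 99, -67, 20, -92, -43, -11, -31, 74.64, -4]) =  [-92, -67, -43, -31, -11, -4, 20, 69.76, 74.64, 99]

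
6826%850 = 26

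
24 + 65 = 89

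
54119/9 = 6013 + 2/9 ≈ 6013.22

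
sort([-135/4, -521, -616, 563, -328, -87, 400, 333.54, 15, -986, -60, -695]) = [-986, -695, -616, -521, -328, -87, -60, -135/4, 15, 333.54, 400, 563]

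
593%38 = 23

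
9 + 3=12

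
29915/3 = 9971+2/3≈9971.67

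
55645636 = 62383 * 892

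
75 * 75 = 5625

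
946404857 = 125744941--820659916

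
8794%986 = 906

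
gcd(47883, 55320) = 3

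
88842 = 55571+33271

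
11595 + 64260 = 75855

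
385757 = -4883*(-79)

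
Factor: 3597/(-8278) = -1*2^(-1)*3^1*11^1*109^1*4139^(-1)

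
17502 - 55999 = -38497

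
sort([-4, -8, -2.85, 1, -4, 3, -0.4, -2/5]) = [-8, -4, -4, -2.85, -0.4, -2/5, 1, 3]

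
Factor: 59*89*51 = 3^1*17^1*59^1*89^1 = 267801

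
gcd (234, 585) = 117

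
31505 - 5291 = 26214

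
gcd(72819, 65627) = 899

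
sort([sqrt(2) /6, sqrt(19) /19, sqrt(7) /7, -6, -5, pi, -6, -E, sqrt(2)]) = [-6, -6, -5, -E, sqrt(19) /19, sqrt(2) /6, sqrt(7) /7, sqrt(2), pi]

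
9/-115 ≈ -0.0783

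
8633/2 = 4316 + 1/2 = 4316.50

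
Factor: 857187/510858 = 2^(-1) * 23^1 * 41^1 * 281^(-1) = 943/562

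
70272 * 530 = 37244160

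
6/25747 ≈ 0.000233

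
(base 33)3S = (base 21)61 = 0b1111111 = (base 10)127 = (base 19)6D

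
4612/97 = 47 + 53/97 ≈ 47.55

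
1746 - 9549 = -7803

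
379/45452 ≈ 0.00834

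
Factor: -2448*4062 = -1*2^5*3^3*17^1*677^1 = -9943776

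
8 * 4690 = 37520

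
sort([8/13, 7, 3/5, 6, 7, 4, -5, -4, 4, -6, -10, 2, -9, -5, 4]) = [-10, -9, -6, -5, -5, -4, 3/5, 8/13, 2, 4, 4, 4, 6, 7, 7]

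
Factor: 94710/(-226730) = -1*3^1*11^1*79^(-1) = -33/79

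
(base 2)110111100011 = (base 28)4er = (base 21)816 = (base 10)3555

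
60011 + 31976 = 91987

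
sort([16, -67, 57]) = [-67, 16, 57]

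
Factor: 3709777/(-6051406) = -1*2^(-1)*347^1*10691^1*3025703^(-1)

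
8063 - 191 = 7872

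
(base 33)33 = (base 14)74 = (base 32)36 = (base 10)102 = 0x66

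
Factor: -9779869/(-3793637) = 11^1 * 631^1 * 1409^1 * 1669^(-1) * 2273^(-1)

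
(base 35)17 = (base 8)52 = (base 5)132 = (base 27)1f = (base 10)42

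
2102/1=2102=2102.00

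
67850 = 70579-2729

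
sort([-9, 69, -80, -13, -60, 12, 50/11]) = [-80, -60, -13, -9, 50/11, 12, 69]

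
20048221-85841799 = -65793578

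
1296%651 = 645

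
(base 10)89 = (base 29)32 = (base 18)4h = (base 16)59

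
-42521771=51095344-93617115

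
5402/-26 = -207-10/13≈-207.77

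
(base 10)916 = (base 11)763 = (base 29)12h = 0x394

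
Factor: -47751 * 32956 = -1 * 2^2 * 3^1 * 7^1 * 11^2 * 107^1 * 1447^1 = -1573681956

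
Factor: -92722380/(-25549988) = 3^1 * 5^1 * 229^(-1) * 613^1 * 2521^1 * 27893^(-1) = 23180595/6387497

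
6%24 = 6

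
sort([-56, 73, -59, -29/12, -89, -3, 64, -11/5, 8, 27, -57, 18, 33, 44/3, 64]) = [-89, -59, -57, -56, -3, -29/12, -11/5, 8, 44/3, 18, 27, 33, 64, 64, 73]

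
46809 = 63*743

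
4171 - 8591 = -4420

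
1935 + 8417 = 10352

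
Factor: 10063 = 29^1*347^1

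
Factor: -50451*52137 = -1*3^4*67^1*251^1*1931^1 = -2630363787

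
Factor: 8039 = 8039^1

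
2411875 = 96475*25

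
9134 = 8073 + 1061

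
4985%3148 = 1837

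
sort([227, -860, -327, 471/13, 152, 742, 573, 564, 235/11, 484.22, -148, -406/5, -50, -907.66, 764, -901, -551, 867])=[-907.66, -901, -860, -551, -327, -148, -406/5, -50, 235/11, 471/13, 152, 227, 484.22, 564, 573, 742, 764, 867]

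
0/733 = 0 = 0.00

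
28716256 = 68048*422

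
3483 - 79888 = -76405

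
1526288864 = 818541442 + 707747422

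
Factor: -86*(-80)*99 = 2^5*3^2*5^1*11^1*43^1 = 681120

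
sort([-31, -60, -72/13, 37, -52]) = [-60, -52, -31, -72/13, 37]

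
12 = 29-17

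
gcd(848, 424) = 424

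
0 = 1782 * 0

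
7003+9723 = 16726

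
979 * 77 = 75383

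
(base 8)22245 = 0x24a5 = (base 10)9381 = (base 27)cnc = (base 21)105f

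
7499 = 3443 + 4056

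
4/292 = 1/73 ≈ 0.0137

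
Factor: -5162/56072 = -1*2^(-2)*29^1*43^(-1)*89^1*163^(-1) = -2581/28036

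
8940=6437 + 2503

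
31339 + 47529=78868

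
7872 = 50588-42716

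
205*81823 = 16773715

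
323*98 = 31654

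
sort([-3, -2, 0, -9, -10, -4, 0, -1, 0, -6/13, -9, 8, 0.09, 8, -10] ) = [-10, -10, -9, -9, -4, -3, -2, -1, -6/13, 0, 0, 0, 0.09, 8, 8] 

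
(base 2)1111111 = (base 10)127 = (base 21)61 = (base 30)47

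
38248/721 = 5464/103 ≈ 53.05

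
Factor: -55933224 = -1 * 2^3 * 3^1 * 2330551^1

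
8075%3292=1491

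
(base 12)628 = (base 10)896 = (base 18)2de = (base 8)1600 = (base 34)qc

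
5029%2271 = 487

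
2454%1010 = 434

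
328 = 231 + 97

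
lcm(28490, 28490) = 28490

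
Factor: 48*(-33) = -1*2^4*3^2*11^1 = -1584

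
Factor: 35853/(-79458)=-1*2^(-1)*37^1*41^(-1)=-37/82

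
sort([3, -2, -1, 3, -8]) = [-8, -2, -1, 3, 3]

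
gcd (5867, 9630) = 1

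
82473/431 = 191 + 152/431 ≈ 191.35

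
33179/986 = 33 + 641/986 ≈ 33.65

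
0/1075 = 0 = 0.00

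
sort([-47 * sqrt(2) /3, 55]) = [-47 * sqrt(2) /3, 55]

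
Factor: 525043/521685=3^(-2)*5^(-1)*11593^(-1)*525043^1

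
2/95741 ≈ 0.0000209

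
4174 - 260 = 3914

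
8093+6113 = 14206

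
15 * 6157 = 92355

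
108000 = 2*54000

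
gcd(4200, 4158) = 42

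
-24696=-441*56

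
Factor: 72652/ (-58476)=-1*3^ (-1)*11^ (-1)*41^1=-41/33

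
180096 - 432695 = -252599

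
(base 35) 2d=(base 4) 1103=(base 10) 83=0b1010011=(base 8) 123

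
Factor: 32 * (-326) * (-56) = 2^9 * 7^1 * 163^1 = 584192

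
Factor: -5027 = -1 * 11^1 * 457^1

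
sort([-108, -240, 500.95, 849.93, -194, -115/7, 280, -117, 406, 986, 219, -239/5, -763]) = [-763, -240, -194, -117, -108, -239/5, -115/7, 219, 280, 406, 500.95, 849.93, 986]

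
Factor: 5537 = 7^2 * 113^1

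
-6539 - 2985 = -9524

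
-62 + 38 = -24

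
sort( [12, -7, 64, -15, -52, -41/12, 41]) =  [-52, -15, -7, -41/12, 12, 41, 64]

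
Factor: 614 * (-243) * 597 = -1 * 2^1 * 3^6 * 199^1 * 307^1 = -89073594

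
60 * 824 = 49440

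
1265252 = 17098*74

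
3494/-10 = -1747/5 = -349.40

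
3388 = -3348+6736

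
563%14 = 3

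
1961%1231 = 730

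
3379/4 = 844 + 3/4 = 844.75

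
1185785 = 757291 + 428494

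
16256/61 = 266 + 30/61≈266.49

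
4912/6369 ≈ 0.771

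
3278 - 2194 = 1084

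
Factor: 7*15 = 3^1*5^1*7^1 = 105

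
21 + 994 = 1015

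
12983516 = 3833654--9149862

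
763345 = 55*13879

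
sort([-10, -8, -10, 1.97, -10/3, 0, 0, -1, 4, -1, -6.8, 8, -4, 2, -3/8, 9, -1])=[-10, -10, -8, -6.8, -4, -10/3, -1, -1, -1, -3/8, 0, 0, 1.97, 2, 4, 8, 9]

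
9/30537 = 1/3393 ≈ 0.000295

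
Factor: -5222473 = -1 * 19^1 * 274867^1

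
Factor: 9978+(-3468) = 2^1*3^1*5^1*7^1*31^1 = 6510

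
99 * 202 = 19998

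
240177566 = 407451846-167274280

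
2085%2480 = 2085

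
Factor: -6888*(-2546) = 2^4*3^1*7^1*19^1*41^1*67^1 = 17536848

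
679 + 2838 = 3517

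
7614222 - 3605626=4008596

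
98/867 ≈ 0.113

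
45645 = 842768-797123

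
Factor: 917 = 7^1 * 131^1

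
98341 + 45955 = 144296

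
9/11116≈0.000810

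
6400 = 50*128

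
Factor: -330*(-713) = 2^1*3^1*5^1*11^1*23^1*31^1 = 235290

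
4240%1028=128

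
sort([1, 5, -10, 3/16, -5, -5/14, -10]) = [-10, -10, -5, -5/14, 3/16, 1, 5]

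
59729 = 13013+46716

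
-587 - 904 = -1491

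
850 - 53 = 797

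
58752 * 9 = 528768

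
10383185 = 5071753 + 5311432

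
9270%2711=1137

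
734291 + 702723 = 1437014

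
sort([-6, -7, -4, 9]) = [-7, -6, -4, 9]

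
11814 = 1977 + 9837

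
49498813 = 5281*9373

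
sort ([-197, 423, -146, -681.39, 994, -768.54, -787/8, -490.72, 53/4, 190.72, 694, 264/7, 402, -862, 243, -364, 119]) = [-862, -768.54, -681.39, -490.72, -364, -197, -146, -787/8, 53/4, 264/7, 119, 190.72, 243, 402, 423, 694, 994]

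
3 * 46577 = 139731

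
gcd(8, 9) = 1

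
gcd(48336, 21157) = 1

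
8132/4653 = 1 + 3479/4653 ≈ 1.75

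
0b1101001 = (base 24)49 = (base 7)210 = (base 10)105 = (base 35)30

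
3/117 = 1/39 ≈ 0.0256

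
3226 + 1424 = 4650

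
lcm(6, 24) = 24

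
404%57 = 5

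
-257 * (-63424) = 16299968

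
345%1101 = 345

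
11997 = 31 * 387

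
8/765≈0.0105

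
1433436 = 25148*57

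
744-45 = 699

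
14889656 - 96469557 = -81579901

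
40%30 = 10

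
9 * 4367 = 39303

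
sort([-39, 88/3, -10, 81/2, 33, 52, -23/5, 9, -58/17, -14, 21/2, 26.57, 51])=[-39, -14, -10, -23/5, -58/17, 9, 21/2, 26.57, 88/3, 33, 81/2, 51, 52]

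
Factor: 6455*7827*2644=2^2*3^1*5^1*661^1*1291^1*2609^1=133583565540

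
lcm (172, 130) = 11180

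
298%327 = 298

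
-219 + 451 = 232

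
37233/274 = 135+243/274 ≈ 135.89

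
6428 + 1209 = 7637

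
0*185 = 0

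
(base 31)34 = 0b1100001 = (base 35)2r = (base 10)97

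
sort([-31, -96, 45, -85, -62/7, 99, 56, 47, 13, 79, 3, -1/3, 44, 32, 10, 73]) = [-96, -85, -31, -62/7, -1/3, 3, 10, 13, 32, 44, 45, 47, 56, 73, 79, 99]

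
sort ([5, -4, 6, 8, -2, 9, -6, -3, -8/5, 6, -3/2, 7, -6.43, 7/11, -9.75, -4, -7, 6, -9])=[-9.75, -9, -7, -6.43, -6, -4, -4, -3, -2, -8/5, -3/2, 7/11, 5, 6, 6, 6, 7, 8, 9]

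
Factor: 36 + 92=2^7=128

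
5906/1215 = 4 + 1046/1215 ≈ 4.86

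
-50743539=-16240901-34502638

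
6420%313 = 160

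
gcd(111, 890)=1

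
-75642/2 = -37821 = -37821.00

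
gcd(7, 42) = 7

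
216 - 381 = -165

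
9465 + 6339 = 15804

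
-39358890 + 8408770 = -30950120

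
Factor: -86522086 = -1 * 2^1 * 7^1 * 19^1 * 325271^1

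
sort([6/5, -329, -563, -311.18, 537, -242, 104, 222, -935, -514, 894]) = [-935, -563, -514, -329, -311.18, -242, 6/5, 104, 222, 537, 894]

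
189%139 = 50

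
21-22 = -1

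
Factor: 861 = 3^1*7^1*41^1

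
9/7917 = 3/2639 ≈ 0.00114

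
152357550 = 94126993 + 58230557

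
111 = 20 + 91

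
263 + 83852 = 84115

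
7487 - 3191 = 4296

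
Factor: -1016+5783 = 3^1*7^1*227^1 = 4767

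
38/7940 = 19/3970 ≈ 0.00479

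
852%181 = 128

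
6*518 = 3108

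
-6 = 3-9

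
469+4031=4500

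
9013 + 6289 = 15302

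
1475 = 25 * 59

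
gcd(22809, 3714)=3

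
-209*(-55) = 11495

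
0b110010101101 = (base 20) 825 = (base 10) 3245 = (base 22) 6fb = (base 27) 4c5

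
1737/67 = 25 + 62/67 ≈ 25.93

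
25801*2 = 51602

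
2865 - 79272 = -76407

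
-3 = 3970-3973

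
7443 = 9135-1692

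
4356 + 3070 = 7426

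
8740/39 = 224 + 4/39 ≈ 224.10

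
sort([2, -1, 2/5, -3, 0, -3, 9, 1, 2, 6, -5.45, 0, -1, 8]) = [-5.45, -3, -3, -1, -1, 0, 0, 2/5, 1, 2, 2, 6, 8, 9]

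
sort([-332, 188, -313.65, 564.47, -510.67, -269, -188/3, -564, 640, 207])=[-564, -510.67, -332, -313.65, -269, -188/3, 188, 207, 564.47, 640]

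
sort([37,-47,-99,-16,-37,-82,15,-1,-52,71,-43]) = [-99,-82,-52,-47,-43,-37,-16,-1,15,37,71]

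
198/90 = 2+1/5 = 2.20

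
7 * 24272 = 169904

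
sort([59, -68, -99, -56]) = [-99, -68, -56, 59]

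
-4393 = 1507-5900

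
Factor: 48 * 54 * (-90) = -1 * 2^6 * 3^6 * 5^1 = -233280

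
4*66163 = 264652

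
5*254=1270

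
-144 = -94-50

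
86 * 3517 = 302462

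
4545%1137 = 1134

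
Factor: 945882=2^1*3^2*7^1*7507^1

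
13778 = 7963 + 5815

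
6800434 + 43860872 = 50661306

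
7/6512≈0.00107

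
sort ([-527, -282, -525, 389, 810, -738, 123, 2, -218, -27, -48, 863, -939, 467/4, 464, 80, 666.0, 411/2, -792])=[-939, -792, -738, -527, -525, -282, -218, -48, -27, 2, 80, 467/4, 123, 411/2, 389, 464, 666.0, 810, 863]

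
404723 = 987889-583166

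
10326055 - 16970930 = -6644875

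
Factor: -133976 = -1*2^3*16747^1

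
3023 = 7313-4290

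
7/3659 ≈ 0.00191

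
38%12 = 2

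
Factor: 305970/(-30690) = -1*3^(-1)*7^1*11^(-1)*47^1 = -329/33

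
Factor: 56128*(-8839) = -1*2^6*877^1*8839^1 = -496115392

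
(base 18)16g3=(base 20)1037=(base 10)8067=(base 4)1332003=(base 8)17603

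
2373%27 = 24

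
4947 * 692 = 3423324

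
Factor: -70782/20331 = -1 * 2^1 * 3^(-3) * 47^1 = -94/27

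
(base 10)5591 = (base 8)12727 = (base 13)2711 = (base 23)ad2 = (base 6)41515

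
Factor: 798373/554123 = 554123^(-1) * 798373^1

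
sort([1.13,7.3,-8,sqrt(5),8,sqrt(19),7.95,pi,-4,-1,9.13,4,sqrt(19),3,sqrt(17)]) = [-8,-4,-1,1.13,sqrt(5),3,pi,4,sqrt(17),sqrt(19),sqrt(19),7.3,7.95,8,9.13]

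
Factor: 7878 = 2^1 * 3^1 * 13^1 * 101^1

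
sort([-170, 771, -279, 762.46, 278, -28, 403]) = [-279, -170, -28, 278, 403, 762.46, 771]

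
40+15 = 55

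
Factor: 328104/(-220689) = -1*2^3*3^1*7^1*113^(-1) = -168/113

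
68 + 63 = 131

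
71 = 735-664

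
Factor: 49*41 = 7^2*41^1 = 2009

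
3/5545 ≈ 0.000541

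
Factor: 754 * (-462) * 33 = -1 * 2^2 * 3^2 * 7^1 * 11^2 * 13^1 * 29^1 = -11495484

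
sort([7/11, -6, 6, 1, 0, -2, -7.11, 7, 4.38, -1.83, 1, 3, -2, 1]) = [-7.11, -6, -2, -2, -1.83, 0, 7/11, 1, 1, 1, 3, 4.38, 6, 7]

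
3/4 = 0.75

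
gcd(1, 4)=1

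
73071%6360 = 3111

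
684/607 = 1 + 77/607 ≈ 1.13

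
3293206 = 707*4658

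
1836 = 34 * 54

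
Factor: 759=3^1 * 11^1 * 23^1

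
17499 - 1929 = 15570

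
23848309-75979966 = -52131657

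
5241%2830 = 2411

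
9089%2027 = 981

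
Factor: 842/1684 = 2^(-1) = 1/2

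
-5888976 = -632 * 9318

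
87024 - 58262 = 28762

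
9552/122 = 78 + 18/61 ≈ 78.30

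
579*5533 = 3203607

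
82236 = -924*(-89)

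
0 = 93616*0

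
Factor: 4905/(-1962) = -1*2^(-1)*5^1 = -5/2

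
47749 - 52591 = -4842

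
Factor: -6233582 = -1 * 2^1 * 151^1 * 20641^1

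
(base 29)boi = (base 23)ij6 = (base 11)753a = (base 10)9965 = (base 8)23355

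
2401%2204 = 197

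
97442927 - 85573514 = 11869413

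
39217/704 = 55 + 497/704 ≈ 55.71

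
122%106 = 16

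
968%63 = 23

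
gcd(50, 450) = 50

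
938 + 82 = 1020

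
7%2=1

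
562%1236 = 562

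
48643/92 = 528 + 67/92≈528.73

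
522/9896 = 261/4948≈0.0527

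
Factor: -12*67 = -1*2^2*3^1*67^1 = -804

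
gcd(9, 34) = 1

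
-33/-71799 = 11/23933 ≈ 0.000460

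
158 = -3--161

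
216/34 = 108/17 ≈ 6.35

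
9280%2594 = 1498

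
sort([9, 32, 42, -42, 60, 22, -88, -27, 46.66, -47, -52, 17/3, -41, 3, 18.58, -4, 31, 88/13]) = [-88, -52, -47, -42, -41, -27, -4, 3, 17/3, 88/13, 9, 18.58, 22, 31, 32, 42, 46.66, 60]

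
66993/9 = 7443 + 2/3 ≈ 7443.67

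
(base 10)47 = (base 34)1d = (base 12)3b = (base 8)57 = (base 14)35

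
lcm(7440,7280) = 677040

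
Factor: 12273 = 3^1*4091^1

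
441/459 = 49/51 ≈ 0.961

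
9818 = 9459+359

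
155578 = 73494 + 82084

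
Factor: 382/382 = 1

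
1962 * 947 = 1858014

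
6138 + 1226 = 7364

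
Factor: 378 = 2^1*3^3*7^1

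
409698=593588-183890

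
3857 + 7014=10871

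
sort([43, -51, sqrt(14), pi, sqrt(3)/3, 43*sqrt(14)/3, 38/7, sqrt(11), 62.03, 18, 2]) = [-51, sqrt(3)/3, 2, pi, sqrt(11), sqrt(14), 38/7, 18, 43, 43*sqrt(14)/3, 62.03]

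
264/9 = 29+1/3 ≈ 29.33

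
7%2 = 1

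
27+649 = 676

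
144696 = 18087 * 8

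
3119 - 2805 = 314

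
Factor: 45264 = 2^4*3^1*23^1*41^1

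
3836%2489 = 1347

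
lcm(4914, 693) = 54054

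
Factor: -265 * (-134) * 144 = 2^5 * 3^2 * 5^1 * 53^1 * 67^1 = 5113440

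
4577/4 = 1144 + 1/4 = 1144.25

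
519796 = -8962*(-58)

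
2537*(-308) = -781396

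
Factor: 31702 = 2^1*11^2*131^1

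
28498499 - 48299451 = -19800952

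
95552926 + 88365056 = 183917982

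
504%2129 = 504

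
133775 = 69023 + 64752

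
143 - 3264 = -3121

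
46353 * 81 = 3754593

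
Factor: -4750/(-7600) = 2^(-3) * 5^1 = 5/8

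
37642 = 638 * 59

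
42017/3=14005 + 2/3≈14005.67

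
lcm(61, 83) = 5063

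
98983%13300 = 5883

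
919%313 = 293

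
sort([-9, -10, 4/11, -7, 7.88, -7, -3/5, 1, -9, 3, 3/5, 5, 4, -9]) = [-10, -9, -9, -9, -7, -7, -3/5, 4/11, 3/5, 1, 3, 4, 5, 7.88]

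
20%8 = 4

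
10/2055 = 2/411 ≈ 0.00487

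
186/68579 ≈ 0.00271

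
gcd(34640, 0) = 34640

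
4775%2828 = 1947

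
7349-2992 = 4357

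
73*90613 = 6614749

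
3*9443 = 28329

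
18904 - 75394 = -56490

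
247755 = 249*995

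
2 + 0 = 2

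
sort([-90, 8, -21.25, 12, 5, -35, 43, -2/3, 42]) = [-90, -35, -21.25, -2/3, 5, 8, 12, 42, 43]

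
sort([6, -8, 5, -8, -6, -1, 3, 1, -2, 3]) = [-8, -8, -6, -2, -1, 1, 3, 3, 5, 6]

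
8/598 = 4/299 ≈ 0.0134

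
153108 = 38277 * 4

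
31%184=31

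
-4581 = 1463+-6044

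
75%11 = 9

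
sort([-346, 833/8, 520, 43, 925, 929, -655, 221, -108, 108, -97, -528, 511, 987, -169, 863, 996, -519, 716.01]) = [-655, -528, -519, -346, -169, -108, -97, 43, 833/8, 108, 221, 511, 520, 716.01, 863, 925, 929, 987, 996]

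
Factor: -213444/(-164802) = 2^1*3^1*7^2*227^(-1) = 294/227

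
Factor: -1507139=-1*1507139^1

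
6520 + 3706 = 10226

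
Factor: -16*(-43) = 2^4*43^1 = 688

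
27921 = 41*681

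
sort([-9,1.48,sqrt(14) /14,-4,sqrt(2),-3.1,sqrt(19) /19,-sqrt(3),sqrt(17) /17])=[-9,-4,-3.1,-sqrt(3),sqrt(19) /19,sqrt(17) /17,sqrt(14) /14,sqrt(2),1.48]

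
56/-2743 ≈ -0.0204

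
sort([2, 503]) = [2, 503]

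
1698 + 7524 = 9222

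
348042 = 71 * 4902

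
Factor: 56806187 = 179^1 * 317353^1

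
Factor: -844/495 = -1*2^2*3^(-2)*5^(-1)*11^(-1)*211^1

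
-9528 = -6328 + -3200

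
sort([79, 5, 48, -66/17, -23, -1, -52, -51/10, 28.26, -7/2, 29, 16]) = [-52, -23, -51/10, -66/17, -7/2, -1, 5, 16, 28.26, 29, 48, 79]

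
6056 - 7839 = -1783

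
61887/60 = 20629/20 = 1031.45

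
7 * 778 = 5446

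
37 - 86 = -49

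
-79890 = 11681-91571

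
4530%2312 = 2218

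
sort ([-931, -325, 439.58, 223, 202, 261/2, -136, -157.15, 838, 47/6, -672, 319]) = [-931, -672, -325, -157.15, -136, 47/6, 261/2, 202, 223, 319, 439.58, 838]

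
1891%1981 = 1891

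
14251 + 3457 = 17708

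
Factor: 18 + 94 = 2^4*7^1 = 112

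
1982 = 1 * 1982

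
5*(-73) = -365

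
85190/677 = 125 + 565/677 ≈ 125.83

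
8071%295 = 106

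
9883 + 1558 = 11441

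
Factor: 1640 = 2^3*5^1*41^1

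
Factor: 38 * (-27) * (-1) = 2^1 * 3^3 * 19^1 = 1026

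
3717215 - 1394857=2322358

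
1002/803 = 1 + 199/803 ≈ 1.25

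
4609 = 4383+226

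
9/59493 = 3/19831 ≈ 0.000151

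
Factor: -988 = -1*2^2*13^1*19^1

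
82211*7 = 575477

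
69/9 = 23/3 ≈ 7.67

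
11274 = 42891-31617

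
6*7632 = 45792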